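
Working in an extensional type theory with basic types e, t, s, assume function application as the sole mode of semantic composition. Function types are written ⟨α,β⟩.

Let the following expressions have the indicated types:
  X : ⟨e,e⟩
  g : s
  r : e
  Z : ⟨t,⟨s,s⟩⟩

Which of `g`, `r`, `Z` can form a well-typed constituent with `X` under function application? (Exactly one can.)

g : s — X needs e; g needs nothing (atomic); neither fits.
r — combines: X : ⟨e,e⟩ takes r : e as argument, giving e.
Z : ⟨t,⟨s,s⟩⟩ — X needs e; Z needs t; neither fits.

r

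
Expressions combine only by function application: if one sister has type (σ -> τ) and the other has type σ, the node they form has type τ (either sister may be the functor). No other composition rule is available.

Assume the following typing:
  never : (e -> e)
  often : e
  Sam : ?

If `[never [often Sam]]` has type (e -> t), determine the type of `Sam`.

For [never [often Sam]] to have type (e -> t) with never of type (e -> e), [often Sam] must be the function: [often Sam] : ((e -> e) -> (e -> t)).
For [often Sam] to have type ((e -> e) -> (e -> t)) with often of type e, Sam must be the function: Sam : (e -> ((e -> e) -> (e -> t))).

(e -> ((e -> e) -> (e -> t)))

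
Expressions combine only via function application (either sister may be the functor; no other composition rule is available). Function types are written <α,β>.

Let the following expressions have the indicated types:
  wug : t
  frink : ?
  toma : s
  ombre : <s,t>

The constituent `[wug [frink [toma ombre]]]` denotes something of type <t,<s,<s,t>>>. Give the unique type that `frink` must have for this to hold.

<t,<t,<t,<s,<s,t>>>>>

[wug [frink [toma ombre]]] is required to be <t,<s,<s,t>>>. wug : t cannot yield <t,<s,<s,t>>> as functor, so [frink [toma ombre]] : <t,<t,<s,<s,t>>>>.
[frink [toma ombre]] is required to be <t,<t,<s,<s,t>>>>. [toma ombre] : t cannot yield <t,<t,<s,<s,t>>>> as functor, so frink : <t,<t,<t,<s,<s,t>>>>>.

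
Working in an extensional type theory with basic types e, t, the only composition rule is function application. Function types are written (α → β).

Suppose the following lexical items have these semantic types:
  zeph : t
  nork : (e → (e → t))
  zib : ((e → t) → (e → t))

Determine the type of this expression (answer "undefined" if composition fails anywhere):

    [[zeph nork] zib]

undefined

At [zeph nork]: neither t nor (e → (e → t)) can take the other as argument; the node is ill-typed.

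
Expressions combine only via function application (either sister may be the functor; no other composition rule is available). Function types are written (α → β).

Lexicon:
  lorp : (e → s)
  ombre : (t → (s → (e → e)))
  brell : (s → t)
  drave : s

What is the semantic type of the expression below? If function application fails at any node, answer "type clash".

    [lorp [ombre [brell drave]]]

type clash

[brell drave]: functor brell : (s → t), argument drave : s; result t.
[ombre [brell drave]]: functor ombre : (t → (s → (e → e))), argument [brell drave] : t; result (s → (e → e)).
At [lorp [ombre [brell drave]]]: neither (e → s) nor (s → (e → e)) can take the other as argument; the node is ill-typed.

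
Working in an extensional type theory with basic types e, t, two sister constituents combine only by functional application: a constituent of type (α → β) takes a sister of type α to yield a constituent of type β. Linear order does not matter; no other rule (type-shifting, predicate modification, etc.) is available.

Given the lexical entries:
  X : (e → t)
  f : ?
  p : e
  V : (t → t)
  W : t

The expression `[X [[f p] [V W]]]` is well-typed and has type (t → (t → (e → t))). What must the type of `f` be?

For [X [[f p] [V W]]] to have type (t → (t → (e → t))) with X of type (e → t), [[f p] [V W]] must be the function: [[f p] [V W]] : ((e → t) → (t → (t → (e → t)))).
For [[f p] [V W]] to have type ((e → t) → (t → (t → (e → t)))) with [V W] of type t, [f p] must be the function: [f p] : (t → ((e → t) → (t → (t → (e → t))))).
For [f p] to have type (t → ((e → t) → (t → (t → (e → t))))) with p of type e, f must be the function: f : (e → (t → ((e → t) → (t → (t → (e → t)))))).

(e → (t → ((e → t) → (t → (t → (e → t))))))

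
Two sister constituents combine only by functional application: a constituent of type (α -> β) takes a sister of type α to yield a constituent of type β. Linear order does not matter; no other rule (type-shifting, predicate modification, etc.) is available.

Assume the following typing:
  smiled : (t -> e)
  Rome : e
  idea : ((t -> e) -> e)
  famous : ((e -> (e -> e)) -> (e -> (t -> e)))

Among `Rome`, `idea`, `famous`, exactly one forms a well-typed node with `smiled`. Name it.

idea

Rome : e — does not combine with smiled.
idea — combines: idea : ((t -> e) -> e) takes smiled : (t -> e) as argument, giving e.
famous : ((e -> (e -> e)) -> (e -> (t -> e))) — does not combine with smiled.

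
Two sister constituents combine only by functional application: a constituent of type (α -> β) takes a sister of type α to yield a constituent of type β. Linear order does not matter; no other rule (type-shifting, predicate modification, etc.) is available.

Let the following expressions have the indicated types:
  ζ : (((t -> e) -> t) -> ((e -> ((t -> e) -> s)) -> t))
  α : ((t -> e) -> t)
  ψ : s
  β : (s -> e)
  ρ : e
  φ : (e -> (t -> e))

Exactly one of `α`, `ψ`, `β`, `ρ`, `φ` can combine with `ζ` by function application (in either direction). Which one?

α

α — combines: ζ : (((t -> e) -> t) -> ((e -> ((t -> e) -> s)) -> t)) takes α : ((t -> e) -> t) as argument, giving ((e -> ((t -> e) -> s)) -> t).
ψ : s — no; ζ wants ((t -> e) -> t), and ψ wants nothing (atomic).
β : (s -> e) — no; ζ wants ((t -> e) -> t), and β wants s.
ρ : e — no; ζ wants ((t -> e) -> t), and ρ wants nothing (atomic).
φ : (e -> (t -> e)) — no; ζ wants ((t -> e) -> t), and φ wants e.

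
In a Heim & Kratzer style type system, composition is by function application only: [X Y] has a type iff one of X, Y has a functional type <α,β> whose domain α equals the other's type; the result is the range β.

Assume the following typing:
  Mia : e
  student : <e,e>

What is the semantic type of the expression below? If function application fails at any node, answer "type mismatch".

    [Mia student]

e

[Mia student]: functor student : <e,e>, argument Mia : e; result e.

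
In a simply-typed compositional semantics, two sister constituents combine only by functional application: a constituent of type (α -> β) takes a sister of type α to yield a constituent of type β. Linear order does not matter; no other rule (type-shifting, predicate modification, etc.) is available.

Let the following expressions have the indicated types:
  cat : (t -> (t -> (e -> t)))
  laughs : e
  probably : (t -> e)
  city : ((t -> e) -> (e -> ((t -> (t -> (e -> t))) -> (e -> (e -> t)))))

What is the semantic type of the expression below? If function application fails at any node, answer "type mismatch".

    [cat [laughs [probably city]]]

(e -> (e -> t))

[probably city]: ((t -> e) -> (e -> ((t -> (t -> (e -> t))) -> (e -> (e -> t))))) applied to (t -> e) yields (e -> ((t -> (t -> (e -> t))) -> (e -> (e -> t)))).
[laughs [probably city]]: (e -> ((t -> (t -> (e -> t))) -> (e -> (e -> t)))) applied to e yields ((t -> (t -> (e -> t))) -> (e -> (e -> t))).
[cat [laughs [probably city]]]: ((t -> (t -> (e -> t))) -> (e -> (e -> t))) applied to (t -> (t -> (e -> t))) yields (e -> (e -> t)).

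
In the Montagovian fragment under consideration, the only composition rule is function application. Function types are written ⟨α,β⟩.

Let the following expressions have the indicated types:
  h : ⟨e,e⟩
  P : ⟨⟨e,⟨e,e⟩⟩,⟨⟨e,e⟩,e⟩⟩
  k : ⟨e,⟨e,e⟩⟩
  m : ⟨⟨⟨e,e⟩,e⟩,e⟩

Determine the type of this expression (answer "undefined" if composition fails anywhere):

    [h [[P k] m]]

e

[P k]: functor P : ⟨⟨e,⟨e,e⟩⟩,⟨⟨e,e⟩,e⟩⟩, argument k : ⟨e,⟨e,e⟩⟩; result ⟨⟨e,e⟩,e⟩.
[[P k] m]: functor m : ⟨⟨⟨e,e⟩,e⟩,e⟩, argument [P k] : ⟨⟨e,e⟩,e⟩; result e.
[h [[P k] m]]: functor h : ⟨e,e⟩, argument [[P k] m] : e; result e.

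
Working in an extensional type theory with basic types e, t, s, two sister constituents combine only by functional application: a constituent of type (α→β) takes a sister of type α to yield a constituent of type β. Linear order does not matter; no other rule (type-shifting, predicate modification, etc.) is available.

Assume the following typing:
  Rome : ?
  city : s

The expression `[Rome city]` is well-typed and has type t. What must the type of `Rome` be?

(s→t)

At [Rome city] (required: t): city is s, which is not a function with range t; hence Rome is the functor — type (s→t).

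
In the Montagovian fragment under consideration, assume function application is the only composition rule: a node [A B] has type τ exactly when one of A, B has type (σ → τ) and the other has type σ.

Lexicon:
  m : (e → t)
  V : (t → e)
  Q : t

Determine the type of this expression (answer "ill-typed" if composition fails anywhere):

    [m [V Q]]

[V Q]: V is (t → e), Q is t; result e.
[m [V Q]]: m is (e → t), [V Q] is e; result t.

t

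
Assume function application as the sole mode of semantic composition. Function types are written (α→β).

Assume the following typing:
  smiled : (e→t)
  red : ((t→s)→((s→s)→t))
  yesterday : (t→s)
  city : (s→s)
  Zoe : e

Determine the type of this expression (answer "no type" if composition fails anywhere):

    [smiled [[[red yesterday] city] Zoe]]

[red yesterday]: red is ((t→s)→((s→s)→t)), yesterday is (t→s); result ((s→s)→t).
[[red yesterday] city]: [red yesterday] is ((s→s)→t), city is (s→s); result t.
[[[red yesterday] city] Zoe]: t and e cannot combine by function application — type clash.

no type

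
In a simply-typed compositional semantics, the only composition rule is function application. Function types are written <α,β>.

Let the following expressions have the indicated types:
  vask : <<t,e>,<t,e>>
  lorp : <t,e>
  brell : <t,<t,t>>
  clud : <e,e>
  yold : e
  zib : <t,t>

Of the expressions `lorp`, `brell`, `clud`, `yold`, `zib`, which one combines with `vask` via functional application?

lorp — combines: vask : <<t,e>,<t,e>> takes lorp : <t,e> as argument, giving <t,e>.
brell : <t,<t,t>> — vask needs <t,e>; brell needs t; neither fits.
clud : <e,e> — vask needs <t,e>; clud needs e; neither fits.
yold : e — vask needs <t,e>; yold needs nothing (atomic); neither fits.
zib : <t,t> — vask needs <t,e>; zib needs t; neither fits.

lorp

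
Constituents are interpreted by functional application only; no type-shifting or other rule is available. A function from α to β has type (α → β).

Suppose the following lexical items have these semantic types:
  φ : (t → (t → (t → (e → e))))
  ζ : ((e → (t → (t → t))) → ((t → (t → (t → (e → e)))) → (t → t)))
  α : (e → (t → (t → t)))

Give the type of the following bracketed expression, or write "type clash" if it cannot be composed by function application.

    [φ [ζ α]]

[ζ α]: ((e → (t → (t → t))) → ((t → (t → (t → (e → e)))) → (t → t))) applied to (e → (t → (t → t))) yields ((t → (t → (t → (e → e)))) → (t → t)).
[φ [ζ α]]: ((t → (t → (t → (e → e)))) → (t → t)) applied to (t → (t → (t → (e → e)))) yields (t → t).

(t → t)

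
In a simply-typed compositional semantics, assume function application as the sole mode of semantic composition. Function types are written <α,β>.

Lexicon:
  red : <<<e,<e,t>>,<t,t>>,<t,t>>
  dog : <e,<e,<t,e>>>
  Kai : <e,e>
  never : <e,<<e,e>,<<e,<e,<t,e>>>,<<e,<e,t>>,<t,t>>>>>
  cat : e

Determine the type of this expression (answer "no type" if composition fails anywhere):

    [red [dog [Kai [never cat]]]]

<t,t>

[never cat]: functor never : <e,<<e,e>,<<e,<e,<t,e>>>,<<e,<e,t>>,<t,t>>>>>, argument cat : e; result <<e,e>,<<e,<e,<t,e>>>,<<e,<e,t>>,<t,t>>>>.
[Kai [never cat]]: functor [never cat] : <<e,e>,<<e,<e,<t,e>>>,<<e,<e,t>>,<t,t>>>>, argument Kai : <e,e>; result <<e,<e,<t,e>>>,<<e,<e,t>>,<t,t>>>.
[dog [Kai [never cat]]]: functor [Kai [never cat]] : <<e,<e,<t,e>>>,<<e,<e,t>>,<t,t>>>, argument dog : <e,<e,<t,e>>>; result <<e,<e,t>>,<t,t>>.
[red [dog [Kai [never cat]]]]: functor red : <<<e,<e,t>>,<t,t>>,<t,t>>, argument [dog [Kai [never cat]]] : <<e,<e,t>>,<t,t>>; result <t,t>.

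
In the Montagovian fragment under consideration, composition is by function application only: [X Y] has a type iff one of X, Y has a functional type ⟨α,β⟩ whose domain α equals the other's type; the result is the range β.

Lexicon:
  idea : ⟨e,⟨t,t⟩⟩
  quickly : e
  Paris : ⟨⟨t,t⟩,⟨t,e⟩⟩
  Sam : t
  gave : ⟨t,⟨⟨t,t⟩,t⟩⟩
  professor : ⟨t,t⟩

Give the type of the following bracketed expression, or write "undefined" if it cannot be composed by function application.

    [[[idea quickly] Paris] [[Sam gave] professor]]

e

[idea quickly] — idea of type ⟨e,⟨t,t⟩⟩ combines with quickly of type e: type ⟨t,t⟩.
[[idea quickly] Paris] — Paris of type ⟨⟨t,t⟩,⟨t,e⟩⟩ combines with [idea quickly] of type ⟨t,t⟩: type ⟨t,e⟩.
[Sam gave] — gave of type ⟨t,⟨⟨t,t⟩,t⟩⟩ combines with Sam of type t: type ⟨⟨t,t⟩,t⟩.
[[Sam gave] professor] — [Sam gave] of type ⟨⟨t,t⟩,t⟩ combines with professor of type ⟨t,t⟩: type t.
[[[idea quickly] Paris] [[Sam gave] professor]] — [[idea quickly] Paris] of type ⟨t,e⟩ combines with [[Sam gave] professor] of type t: type e.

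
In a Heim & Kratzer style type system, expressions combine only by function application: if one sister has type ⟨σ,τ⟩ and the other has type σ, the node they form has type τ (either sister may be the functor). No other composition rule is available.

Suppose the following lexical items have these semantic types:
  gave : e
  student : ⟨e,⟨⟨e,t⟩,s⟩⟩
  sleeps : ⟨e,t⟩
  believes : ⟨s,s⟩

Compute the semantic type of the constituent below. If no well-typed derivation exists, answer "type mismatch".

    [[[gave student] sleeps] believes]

[gave student] — student of type ⟨e,⟨⟨e,t⟩,s⟩⟩ combines with gave of type e: type ⟨⟨e,t⟩,s⟩.
[[gave student] sleeps] — [gave student] of type ⟨⟨e,t⟩,s⟩ combines with sleeps of type ⟨e,t⟩: type s.
[[[gave student] sleeps] believes] — believes of type ⟨s,s⟩ combines with [[gave student] sleeps] of type s: type s.

s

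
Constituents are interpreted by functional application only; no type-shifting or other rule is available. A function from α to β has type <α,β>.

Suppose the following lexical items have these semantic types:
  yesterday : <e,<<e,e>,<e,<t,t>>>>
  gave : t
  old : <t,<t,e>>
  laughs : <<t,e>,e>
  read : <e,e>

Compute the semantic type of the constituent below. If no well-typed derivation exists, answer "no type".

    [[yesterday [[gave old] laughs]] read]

<e,<t,t>>

[gave old]: old is <t,<t,e>>, gave is t; result <t,e>.
[[gave old] laughs]: laughs is <<t,e>,e>, [gave old] is <t,e>; result e.
[yesterday [[gave old] laughs]]: yesterday is <e,<<e,e>,<e,<t,t>>>>, [[gave old] laughs] is e; result <<e,e>,<e,<t,t>>>.
[[yesterday [[gave old] laughs]] read]: [yesterday [[gave old] laughs]] is <<e,e>,<e,<t,t>>>, read is <e,e>; result <e,<t,t>>.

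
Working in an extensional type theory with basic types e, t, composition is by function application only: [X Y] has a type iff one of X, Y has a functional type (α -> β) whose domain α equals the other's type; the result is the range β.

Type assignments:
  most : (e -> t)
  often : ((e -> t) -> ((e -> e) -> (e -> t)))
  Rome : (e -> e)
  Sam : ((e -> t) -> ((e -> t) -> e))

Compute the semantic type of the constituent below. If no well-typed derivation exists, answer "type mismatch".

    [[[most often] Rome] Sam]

((e -> t) -> e)

[most often]: often is ((e -> t) -> ((e -> e) -> (e -> t))), most is (e -> t); result ((e -> e) -> (e -> t)).
[[most often] Rome]: [most often] is ((e -> e) -> (e -> t)), Rome is (e -> e); result (e -> t).
[[[most often] Rome] Sam]: Sam is ((e -> t) -> ((e -> t) -> e)), [[most often] Rome] is (e -> t); result ((e -> t) -> e).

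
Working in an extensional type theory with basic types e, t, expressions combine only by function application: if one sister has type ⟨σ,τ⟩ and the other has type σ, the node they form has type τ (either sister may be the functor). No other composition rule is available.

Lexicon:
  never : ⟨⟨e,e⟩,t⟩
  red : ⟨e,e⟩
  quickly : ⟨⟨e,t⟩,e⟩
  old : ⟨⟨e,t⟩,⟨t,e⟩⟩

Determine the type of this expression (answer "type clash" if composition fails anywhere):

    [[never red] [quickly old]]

type clash

[never red]: functor never : ⟨⟨e,e⟩,t⟩, argument red : ⟨e,e⟩; result t.
At [quickly old]: neither ⟨⟨e,t⟩,e⟩ nor ⟨⟨e,t⟩,⟨t,e⟩⟩ can take the other as argument; the node is ill-typed.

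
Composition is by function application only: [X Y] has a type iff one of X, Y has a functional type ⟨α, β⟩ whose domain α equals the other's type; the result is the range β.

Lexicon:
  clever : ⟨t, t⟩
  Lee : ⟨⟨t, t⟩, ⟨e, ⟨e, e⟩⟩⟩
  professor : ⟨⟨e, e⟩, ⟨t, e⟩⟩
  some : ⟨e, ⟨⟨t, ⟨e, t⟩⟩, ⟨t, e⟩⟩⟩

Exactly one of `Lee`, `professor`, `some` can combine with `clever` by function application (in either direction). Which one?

Lee — combines: Lee : ⟨⟨t, t⟩, ⟨e, ⟨e, e⟩⟩⟩ takes clever : ⟨t, t⟩ as argument, giving ⟨e, ⟨e, e⟩⟩.
professor : ⟨⟨e, e⟩, ⟨t, e⟩⟩ — no; clever wants t, and professor wants ⟨e, e⟩.
some : ⟨e, ⟨⟨t, ⟨e, t⟩⟩, ⟨t, e⟩⟩⟩ — no; clever wants t, and some wants e.

Lee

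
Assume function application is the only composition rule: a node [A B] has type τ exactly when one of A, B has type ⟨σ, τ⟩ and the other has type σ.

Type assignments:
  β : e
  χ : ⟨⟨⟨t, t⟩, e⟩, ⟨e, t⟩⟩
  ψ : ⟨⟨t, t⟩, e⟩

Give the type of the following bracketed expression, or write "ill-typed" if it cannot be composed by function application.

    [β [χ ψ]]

[χ ψ]: χ is ⟨⟨⟨t, t⟩, e⟩, ⟨e, t⟩⟩, ψ is ⟨⟨t, t⟩, e⟩; result ⟨e, t⟩.
[β [χ ψ]]: [χ ψ] is ⟨e, t⟩, β is e; result t.

t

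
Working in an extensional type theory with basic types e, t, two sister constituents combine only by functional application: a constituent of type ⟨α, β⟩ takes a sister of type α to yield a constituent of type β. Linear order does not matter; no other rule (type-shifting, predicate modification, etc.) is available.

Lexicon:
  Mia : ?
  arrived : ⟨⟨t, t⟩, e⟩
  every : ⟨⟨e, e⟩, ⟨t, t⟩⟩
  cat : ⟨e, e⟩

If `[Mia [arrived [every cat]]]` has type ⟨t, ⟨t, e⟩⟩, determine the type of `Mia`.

[Mia [arrived [every cat]]] is required to be ⟨t, ⟨t, e⟩⟩. [arrived [every cat]] : e cannot yield ⟨t, ⟨t, e⟩⟩ as functor, so Mia : ⟨e, ⟨t, ⟨t, e⟩⟩⟩.

⟨e, ⟨t, ⟨t, e⟩⟩⟩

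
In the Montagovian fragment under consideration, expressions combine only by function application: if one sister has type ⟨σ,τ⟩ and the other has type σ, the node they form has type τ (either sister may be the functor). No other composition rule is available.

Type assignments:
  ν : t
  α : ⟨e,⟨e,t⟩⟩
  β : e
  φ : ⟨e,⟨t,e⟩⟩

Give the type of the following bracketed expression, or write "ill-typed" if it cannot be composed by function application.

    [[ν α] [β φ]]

[ν α]: t and ⟨e,⟨e,t⟩⟩ cannot combine by function application — type clash.

ill-typed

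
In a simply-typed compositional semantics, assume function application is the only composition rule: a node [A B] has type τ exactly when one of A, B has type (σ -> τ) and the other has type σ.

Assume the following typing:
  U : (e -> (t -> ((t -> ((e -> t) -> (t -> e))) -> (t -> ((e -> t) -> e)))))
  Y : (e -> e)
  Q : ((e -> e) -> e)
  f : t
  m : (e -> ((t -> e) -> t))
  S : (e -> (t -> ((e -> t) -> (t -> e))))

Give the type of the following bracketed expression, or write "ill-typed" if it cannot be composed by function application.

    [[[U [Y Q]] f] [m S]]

ill-typed

[Y Q]: Q is ((e -> e) -> e), Y is (e -> e); result e.
[U [Y Q]]: U is (e -> (t -> ((t -> ((e -> t) -> (t -> e))) -> (t -> ((e -> t) -> e))))), [Y Q] is e; result (t -> ((t -> ((e -> t) -> (t -> e))) -> (t -> ((e -> t) -> e)))).
[[U [Y Q]] f]: [U [Y Q]] is (t -> ((t -> ((e -> t) -> (t -> e))) -> (t -> ((e -> t) -> e)))), f is t; result ((t -> ((e -> t) -> (t -> e))) -> (t -> ((e -> t) -> e))).
[m S]: (e -> ((t -> e) -> t)) with (e -> (t -> ((e -> t) -> (t -> e)))) — neither is a function whose domain matches the other; composition fails here.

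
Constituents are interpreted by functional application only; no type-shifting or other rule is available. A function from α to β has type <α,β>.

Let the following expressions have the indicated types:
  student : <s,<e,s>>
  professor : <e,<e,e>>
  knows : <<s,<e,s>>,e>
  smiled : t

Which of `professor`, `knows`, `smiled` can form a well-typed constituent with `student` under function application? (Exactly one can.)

knows

professor : <e,<e,e>> — no; student wants s, and professor wants e.
knows — combines: knows : <<s,<e,s>>,e> takes student : <s,<e,s>> as argument, giving e.
smiled : t — no; student wants s, and smiled wants nothing (atomic).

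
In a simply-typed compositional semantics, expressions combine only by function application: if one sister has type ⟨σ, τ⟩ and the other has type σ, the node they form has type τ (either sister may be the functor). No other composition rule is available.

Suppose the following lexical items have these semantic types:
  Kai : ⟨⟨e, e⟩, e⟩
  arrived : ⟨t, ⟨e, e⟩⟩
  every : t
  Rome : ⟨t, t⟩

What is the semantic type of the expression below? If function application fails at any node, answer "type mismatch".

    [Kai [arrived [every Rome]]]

e

[every Rome]: functor Rome : ⟨t, t⟩, argument every : t; result t.
[arrived [every Rome]]: functor arrived : ⟨t, ⟨e, e⟩⟩, argument [every Rome] : t; result ⟨e, e⟩.
[Kai [arrived [every Rome]]]: functor Kai : ⟨⟨e, e⟩, e⟩, argument [arrived [every Rome]] : ⟨e, e⟩; result e.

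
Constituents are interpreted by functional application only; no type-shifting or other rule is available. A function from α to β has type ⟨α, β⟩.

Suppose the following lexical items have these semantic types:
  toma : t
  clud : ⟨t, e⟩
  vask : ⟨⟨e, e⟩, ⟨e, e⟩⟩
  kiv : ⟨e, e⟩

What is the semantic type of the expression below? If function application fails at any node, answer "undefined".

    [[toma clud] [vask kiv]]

e

[toma clud]: clud is ⟨t, e⟩, toma is t; result e.
[vask kiv]: vask is ⟨⟨e, e⟩, ⟨e, e⟩⟩, kiv is ⟨e, e⟩; result ⟨e, e⟩.
[[toma clud] [vask kiv]]: [vask kiv] is ⟨e, e⟩, [toma clud] is e; result e.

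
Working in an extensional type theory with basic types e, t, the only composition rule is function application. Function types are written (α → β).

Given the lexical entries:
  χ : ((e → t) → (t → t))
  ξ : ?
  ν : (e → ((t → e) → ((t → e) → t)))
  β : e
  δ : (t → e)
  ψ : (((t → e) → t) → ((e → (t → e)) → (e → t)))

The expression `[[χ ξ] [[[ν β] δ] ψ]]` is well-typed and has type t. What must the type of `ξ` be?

(((e → t) → (t → t)) → (((e → (t → e)) → (e → t)) → t))

At [[χ ξ] [[[ν β] δ] ψ]] (required: t): [[[ν β] δ] ψ] is ((e → (t → e)) → (e → t)), which is not a function with range t; hence [χ ξ] is the functor — type (((e → (t → e)) → (e → t)) → t).
At [χ ξ] (required: (((e → (t → e)) → (e → t)) → t)): χ is ((e → t) → (t → t)), which is not a function with range (((e → (t → e)) → (e → t)) → t); hence ξ is the functor — type (((e → t) → (t → t)) → (((e → (t → e)) → (e → t)) → t)).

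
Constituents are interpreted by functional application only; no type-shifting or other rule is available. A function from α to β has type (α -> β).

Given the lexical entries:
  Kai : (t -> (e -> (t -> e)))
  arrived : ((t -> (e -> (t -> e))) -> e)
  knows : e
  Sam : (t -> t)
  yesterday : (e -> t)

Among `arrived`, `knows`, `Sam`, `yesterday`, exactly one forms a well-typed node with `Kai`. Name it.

arrived

arrived — combines: arrived : ((t -> (e -> (t -> e))) -> e) takes Kai : (t -> (e -> (t -> e))) as argument, giving e.
knows : e — Kai needs t; knows needs nothing (atomic); neither fits.
Sam : (t -> t) — Kai needs t; Sam needs t; neither fits.
yesterday : (e -> t) — Kai needs t; yesterday needs e; neither fits.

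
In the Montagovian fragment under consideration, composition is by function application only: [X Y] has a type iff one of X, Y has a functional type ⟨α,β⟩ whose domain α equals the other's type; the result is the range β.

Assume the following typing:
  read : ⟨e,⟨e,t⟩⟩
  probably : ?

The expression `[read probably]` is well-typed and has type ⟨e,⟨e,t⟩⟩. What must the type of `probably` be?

[read probably] must have type ⟨e,⟨e,t⟩⟩. The sister read has type ⟨e,⟨e,t⟩⟩; that is not a function onto ⟨e,⟨e,t⟩⟩, so probably must be the functor, of type ⟨⟨e,⟨e,t⟩⟩,⟨e,⟨e,t⟩⟩⟩.

⟨⟨e,⟨e,t⟩⟩,⟨e,⟨e,t⟩⟩⟩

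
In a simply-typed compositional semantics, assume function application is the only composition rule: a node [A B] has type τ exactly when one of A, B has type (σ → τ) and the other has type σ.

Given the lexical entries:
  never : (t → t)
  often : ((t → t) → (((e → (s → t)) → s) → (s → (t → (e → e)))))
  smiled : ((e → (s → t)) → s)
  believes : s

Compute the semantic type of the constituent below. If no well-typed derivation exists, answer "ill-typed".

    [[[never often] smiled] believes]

(t → (e → e))

At [never often], often : ((t → t) → (((e → (s → t)) → s) → (s → (t → (e → e))))) takes never : (t → t), giving (((e → (s → t)) → s) → (s → (t → (e → e)))).
At [[never often] smiled], [never often] : (((e → (s → t)) → s) → (s → (t → (e → e)))) takes smiled : ((e → (s → t)) → s), giving (s → (t → (e → e))).
At [[[never often] smiled] believes], [[never often] smiled] : (s → (t → (e → e))) takes believes : s, giving (t → (e → e)).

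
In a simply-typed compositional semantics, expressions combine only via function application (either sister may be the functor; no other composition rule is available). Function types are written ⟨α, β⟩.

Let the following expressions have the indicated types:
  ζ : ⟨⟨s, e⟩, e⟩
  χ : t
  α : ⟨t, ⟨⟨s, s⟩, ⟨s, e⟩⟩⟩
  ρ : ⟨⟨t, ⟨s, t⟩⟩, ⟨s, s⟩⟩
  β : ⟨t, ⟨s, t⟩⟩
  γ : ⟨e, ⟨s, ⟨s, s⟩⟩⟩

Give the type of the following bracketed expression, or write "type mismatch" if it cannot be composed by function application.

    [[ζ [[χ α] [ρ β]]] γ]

⟨s, ⟨s, s⟩⟩

[χ α]: ⟨t, ⟨⟨s, s⟩, ⟨s, e⟩⟩⟩ applied to t yields ⟨⟨s, s⟩, ⟨s, e⟩⟩.
[ρ β]: ⟨⟨t, ⟨s, t⟩⟩, ⟨s, s⟩⟩ applied to ⟨t, ⟨s, t⟩⟩ yields ⟨s, s⟩.
[[χ α] [ρ β]]: ⟨⟨s, s⟩, ⟨s, e⟩⟩ applied to ⟨s, s⟩ yields ⟨s, e⟩.
[ζ [[χ α] [ρ β]]]: ⟨⟨s, e⟩, e⟩ applied to ⟨s, e⟩ yields e.
[[ζ [[χ α] [ρ β]]] γ]: ⟨e, ⟨s, ⟨s, s⟩⟩⟩ applied to e yields ⟨s, ⟨s, s⟩⟩.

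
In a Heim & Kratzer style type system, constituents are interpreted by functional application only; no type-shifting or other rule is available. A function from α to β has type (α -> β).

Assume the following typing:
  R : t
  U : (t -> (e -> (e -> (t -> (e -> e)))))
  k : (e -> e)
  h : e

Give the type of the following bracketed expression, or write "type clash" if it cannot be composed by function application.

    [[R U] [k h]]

[R U] — U of type (t -> (e -> (e -> (t -> (e -> e))))) combines with R of type t: type (e -> (e -> (t -> (e -> e)))).
[k h] — k of type (e -> e) combines with h of type e: type e.
[[R U] [k h]] — [R U] of type (e -> (e -> (t -> (e -> e)))) combines with [k h] of type e: type (e -> (t -> (e -> e))).

(e -> (t -> (e -> e)))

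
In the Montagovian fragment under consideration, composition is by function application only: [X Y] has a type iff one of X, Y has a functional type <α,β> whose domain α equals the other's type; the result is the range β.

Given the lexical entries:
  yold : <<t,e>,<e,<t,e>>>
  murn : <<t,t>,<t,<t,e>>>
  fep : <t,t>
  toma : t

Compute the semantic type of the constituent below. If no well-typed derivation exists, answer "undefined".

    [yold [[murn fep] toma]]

[murn fep] — murn of type <<t,t>,<t,<t,e>>> combines with fep of type <t,t>: type <t,<t,e>>.
[[murn fep] toma] — [murn fep] of type <t,<t,e>> combines with toma of type t: type <t,e>.
[yold [[murn fep] toma]] — yold of type <<t,e>,<e,<t,e>>> combines with [[murn fep] toma] of type <t,e>: type <e,<t,e>>.

<e,<t,e>>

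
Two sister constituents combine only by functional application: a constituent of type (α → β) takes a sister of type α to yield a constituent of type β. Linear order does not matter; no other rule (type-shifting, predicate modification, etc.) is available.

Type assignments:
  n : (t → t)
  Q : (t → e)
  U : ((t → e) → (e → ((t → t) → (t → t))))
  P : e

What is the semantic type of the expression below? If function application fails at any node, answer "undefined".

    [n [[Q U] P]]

(t → t)

[Q U] — U of type ((t → e) → (e → ((t → t) → (t → t)))) combines with Q of type (t → e): type (e → ((t → t) → (t → t))).
[[Q U] P] — [Q U] of type (e → ((t → t) → (t → t))) combines with P of type e: type ((t → t) → (t → t)).
[n [[Q U] P]] — [[Q U] P] of type ((t → t) → (t → t)) combines with n of type (t → t): type (t → t).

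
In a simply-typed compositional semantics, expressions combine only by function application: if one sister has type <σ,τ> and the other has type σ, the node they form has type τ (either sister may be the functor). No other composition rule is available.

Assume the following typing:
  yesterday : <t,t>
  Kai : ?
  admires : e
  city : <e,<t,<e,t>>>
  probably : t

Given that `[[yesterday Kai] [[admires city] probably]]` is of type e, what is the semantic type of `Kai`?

For [[yesterday Kai] [[admires city] probably]] to have type e with [[admires city] probably] of type <e,t>, [yesterday Kai] must be the function: [yesterday Kai] : <<e,t>,e>.
For [yesterday Kai] to have type <<e,t>,e> with yesterday of type <t,t>, Kai must be the function: Kai : <<t,t>,<<e,t>,e>>.

<<t,t>,<<e,t>,e>>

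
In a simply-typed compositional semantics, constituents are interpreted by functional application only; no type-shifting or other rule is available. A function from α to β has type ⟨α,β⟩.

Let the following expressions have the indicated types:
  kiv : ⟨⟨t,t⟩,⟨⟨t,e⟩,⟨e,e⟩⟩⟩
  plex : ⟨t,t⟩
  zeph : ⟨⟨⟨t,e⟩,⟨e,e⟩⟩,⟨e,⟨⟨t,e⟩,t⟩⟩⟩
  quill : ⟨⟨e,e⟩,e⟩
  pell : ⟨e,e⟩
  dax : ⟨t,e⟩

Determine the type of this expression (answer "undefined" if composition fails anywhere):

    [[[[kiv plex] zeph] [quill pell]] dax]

t

[kiv plex] — kiv of type ⟨⟨t,t⟩,⟨⟨t,e⟩,⟨e,e⟩⟩⟩ combines with plex of type ⟨t,t⟩: type ⟨⟨t,e⟩,⟨e,e⟩⟩.
[[kiv plex] zeph] — zeph of type ⟨⟨⟨t,e⟩,⟨e,e⟩⟩,⟨e,⟨⟨t,e⟩,t⟩⟩⟩ combines with [kiv plex] of type ⟨⟨t,e⟩,⟨e,e⟩⟩: type ⟨e,⟨⟨t,e⟩,t⟩⟩.
[quill pell] — quill of type ⟨⟨e,e⟩,e⟩ combines with pell of type ⟨e,e⟩: type e.
[[[kiv plex] zeph] [quill pell]] — [[kiv plex] zeph] of type ⟨e,⟨⟨t,e⟩,t⟩⟩ combines with [quill pell] of type e: type ⟨⟨t,e⟩,t⟩.
[[[[kiv plex] zeph] [quill pell]] dax] — [[[kiv plex] zeph] [quill pell]] of type ⟨⟨t,e⟩,t⟩ combines with dax of type ⟨t,e⟩: type t.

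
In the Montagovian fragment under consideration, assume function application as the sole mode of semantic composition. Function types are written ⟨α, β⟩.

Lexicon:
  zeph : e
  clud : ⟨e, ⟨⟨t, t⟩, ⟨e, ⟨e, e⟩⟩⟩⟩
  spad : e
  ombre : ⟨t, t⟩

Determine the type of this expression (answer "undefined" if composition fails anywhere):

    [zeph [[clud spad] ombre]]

At [clud spad], clud : ⟨e, ⟨⟨t, t⟩, ⟨e, ⟨e, e⟩⟩⟩⟩ takes spad : e, giving ⟨⟨t, t⟩, ⟨e, ⟨e, e⟩⟩⟩.
At [[clud spad] ombre], [clud spad] : ⟨⟨t, t⟩, ⟨e, ⟨e, e⟩⟩⟩ takes ombre : ⟨t, t⟩, giving ⟨e, ⟨e, e⟩⟩.
At [zeph [[clud spad] ombre]], [[clud spad] ombre] : ⟨e, ⟨e, e⟩⟩ takes zeph : e, giving ⟨e, e⟩.

⟨e, e⟩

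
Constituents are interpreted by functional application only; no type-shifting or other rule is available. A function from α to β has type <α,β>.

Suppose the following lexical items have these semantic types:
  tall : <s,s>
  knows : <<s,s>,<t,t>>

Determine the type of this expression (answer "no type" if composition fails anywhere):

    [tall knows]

<t,t>

[tall knows]: <<s,s>,<t,t>> applied to <s,s> yields <t,t>.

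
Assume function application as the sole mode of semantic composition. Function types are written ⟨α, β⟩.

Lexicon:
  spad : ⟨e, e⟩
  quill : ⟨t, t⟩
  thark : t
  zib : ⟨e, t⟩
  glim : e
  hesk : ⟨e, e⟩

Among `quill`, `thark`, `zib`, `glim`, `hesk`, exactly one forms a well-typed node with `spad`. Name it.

glim

quill : ⟨t, t⟩ — spad needs e; quill needs t; neither fits.
thark : t — spad needs e; thark needs nothing (atomic); neither fits.
zib : ⟨e, t⟩ — spad needs e; zib needs e; neither fits.
glim — combines: spad : ⟨e, e⟩ takes glim : e as argument, giving e.
hesk : ⟨e, e⟩ — spad needs e; hesk needs e; neither fits.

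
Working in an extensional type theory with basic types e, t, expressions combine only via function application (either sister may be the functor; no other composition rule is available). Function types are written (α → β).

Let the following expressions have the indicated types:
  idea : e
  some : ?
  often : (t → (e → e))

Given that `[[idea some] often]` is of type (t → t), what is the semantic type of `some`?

(e → ((t → (e → e)) → (t → t)))

At [[idea some] often] (required: (t → t)): often is (t → (e → e)), which is not a function with range (t → t); hence [idea some] is the functor — type ((t → (e → e)) → (t → t)).
At [idea some] (required: ((t → (e → e)) → (t → t))): idea is e, which is not a function with range ((t → (e → e)) → (t → t)); hence some is the functor — type (e → ((t → (e → e)) → (t → t))).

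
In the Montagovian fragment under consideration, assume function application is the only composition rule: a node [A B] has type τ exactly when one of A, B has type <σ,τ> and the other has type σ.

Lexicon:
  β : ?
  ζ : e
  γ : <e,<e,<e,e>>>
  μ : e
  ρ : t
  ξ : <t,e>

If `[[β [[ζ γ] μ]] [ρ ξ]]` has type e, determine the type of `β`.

[[β [[ζ γ] μ]] [ρ ξ]] must have type e. The sister [ρ ξ] has type e; that is not a function onto e, so [β [[ζ γ] μ]] must be the functor, of type <e,e>.
[β [[ζ γ] μ]] must have type <e,e>. The sister [[ζ γ] μ] has type <e,e>; that is not a function onto <e,e>, so β must be the functor, of type <<e,e>,<e,e>>.

<<e,e>,<e,e>>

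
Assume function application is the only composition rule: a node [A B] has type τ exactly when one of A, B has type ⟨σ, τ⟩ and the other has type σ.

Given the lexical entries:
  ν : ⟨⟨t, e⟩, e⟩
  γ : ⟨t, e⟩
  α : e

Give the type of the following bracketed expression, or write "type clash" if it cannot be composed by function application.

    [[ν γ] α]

type clash

[ν γ] — ν of type ⟨⟨t, e⟩, e⟩ combines with γ of type ⟨t, e⟩: type e.
[[ν γ] α]: e with e — neither is a function whose domain matches the other; composition fails here.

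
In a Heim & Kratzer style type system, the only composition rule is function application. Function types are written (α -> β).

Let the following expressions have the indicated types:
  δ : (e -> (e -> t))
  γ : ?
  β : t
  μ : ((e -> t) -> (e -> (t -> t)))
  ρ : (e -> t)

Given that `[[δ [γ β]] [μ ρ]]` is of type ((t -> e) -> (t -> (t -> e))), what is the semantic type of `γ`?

(t -> ((e -> (e -> t)) -> ((e -> (t -> t)) -> ((t -> e) -> (t -> (t -> e))))))

[[δ [γ β]] [μ ρ]] is required to be ((t -> e) -> (t -> (t -> e))). [μ ρ] : (e -> (t -> t)) cannot yield ((t -> e) -> (t -> (t -> e))) as functor, so [δ [γ β]] : ((e -> (t -> t)) -> ((t -> e) -> (t -> (t -> e)))).
[δ [γ β]] is required to be ((e -> (t -> t)) -> ((t -> e) -> (t -> (t -> e)))). δ : (e -> (e -> t)) cannot yield ((e -> (t -> t)) -> ((t -> e) -> (t -> (t -> e)))) as functor, so [γ β] : ((e -> (e -> t)) -> ((e -> (t -> t)) -> ((t -> e) -> (t -> (t -> e))))).
[γ β] is required to be ((e -> (e -> t)) -> ((e -> (t -> t)) -> ((t -> e) -> (t -> (t -> e))))). β : t cannot yield ((e -> (e -> t)) -> ((e -> (t -> t)) -> ((t -> e) -> (t -> (t -> e))))) as functor, so γ : (t -> ((e -> (e -> t)) -> ((e -> (t -> t)) -> ((t -> e) -> (t -> (t -> e)))))).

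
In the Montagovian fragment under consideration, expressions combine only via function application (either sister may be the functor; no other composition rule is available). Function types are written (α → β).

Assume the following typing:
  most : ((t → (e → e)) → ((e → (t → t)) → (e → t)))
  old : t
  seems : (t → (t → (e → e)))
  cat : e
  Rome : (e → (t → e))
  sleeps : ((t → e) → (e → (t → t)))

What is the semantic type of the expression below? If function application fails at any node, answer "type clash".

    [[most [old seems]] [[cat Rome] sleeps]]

At [old seems], seems : (t → (t → (e → e))) takes old : t, giving (t → (e → e)).
At [most [old seems]], most : ((t → (e → e)) → ((e → (t → t)) → (e → t))) takes [old seems] : (t → (e → e)), giving ((e → (t → t)) → (e → t)).
At [cat Rome], Rome : (e → (t → e)) takes cat : e, giving (t → e).
At [[cat Rome] sleeps], sleeps : ((t → e) → (e → (t → t))) takes [cat Rome] : (t → e), giving (e → (t → t)).
At [[most [old seems]] [[cat Rome] sleeps]], [most [old seems]] : ((e → (t → t)) → (e → t)) takes [[cat Rome] sleeps] : (e → (t → t)), giving (e → t).

(e → t)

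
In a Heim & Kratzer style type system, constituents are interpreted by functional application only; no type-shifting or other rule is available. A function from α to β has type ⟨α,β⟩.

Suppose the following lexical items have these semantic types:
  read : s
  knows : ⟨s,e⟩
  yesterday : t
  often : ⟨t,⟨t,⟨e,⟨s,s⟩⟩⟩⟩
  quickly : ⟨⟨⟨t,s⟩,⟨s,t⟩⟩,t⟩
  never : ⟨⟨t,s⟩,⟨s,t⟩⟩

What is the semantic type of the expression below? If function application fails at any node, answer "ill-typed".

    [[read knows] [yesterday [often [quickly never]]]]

[read knows]: functor knows : ⟨s,e⟩, argument read : s; result e.
[quickly never]: functor quickly : ⟨⟨⟨t,s⟩,⟨s,t⟩⟩,t⟩, argument never : ⟨⟨t,s⟩,⟨s,t⟩⟩; result t.
[often [quickly never]]: functor often : ⟨t,⟨t,⟨e,⟨s,s⟩⟩⟩⟩, argument [quickly never] : t; result ⟨t,⟨e,⟨s,s⟩⟩⟩.
[yesterday [often [quickly never]]]: functor [often [quickly never]] : ⟨t,⟨e,⟨s,s⟩⟩⟩, argument yesterday : t; result ⟨e,⟨s,s⟩⟩.
[[read knows] [yesterday [often [quickly never]]]]: functor [yesterday [often [quickly never]]] : ⟨e,⟨s,s⟩⟩, argument [read knows] : e; result ⟨s,s⟩.

⟨s,s⟩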